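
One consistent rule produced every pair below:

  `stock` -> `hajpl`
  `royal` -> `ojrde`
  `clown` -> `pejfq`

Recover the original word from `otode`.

Treating letters as 0–25, the rule is x ↦ 19x + 3 (mod 26).
Undoing it on otode: o(14)→11·(14−3)≡17=r; t(19)→11·(19−3)≡20=u; o(14)→11·(14−3)≡17=r; d(3)→11·(3−3)≡0=a; e(4)→11·(4−3)≡11=l (all mod 26).

rural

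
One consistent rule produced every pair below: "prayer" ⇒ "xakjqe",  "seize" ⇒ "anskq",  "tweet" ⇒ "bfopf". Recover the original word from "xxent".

In prayer: p→x is +8, r→a is +9, a→k is +10, y→j is +11 — the shift increases by 1 each position. Each letter shifts forward by (position + 8), i.e. 8, 9, 10, … — the shift grows by one for each successive letter.
Reversing it on xxent: x−8=p, x−9=o, e−10=u, n−11=c, t−12=h.

pouch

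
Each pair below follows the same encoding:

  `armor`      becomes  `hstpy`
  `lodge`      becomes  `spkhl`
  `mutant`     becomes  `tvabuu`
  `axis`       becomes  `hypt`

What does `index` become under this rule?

Shifts by position in armor: pos 0: a→h (+7), pos 1: r→s (+1), pos 2: m→t (+7), pos 3: o→p (+1) — repeating every 2. The shifts repeat in a cycle of length 2: positions 0,1,… shift by +7, +1, then the pattern repeats.
For index: i+7=p, n+1=o, d+7=k, e+1=f, x+7=e.

pokfe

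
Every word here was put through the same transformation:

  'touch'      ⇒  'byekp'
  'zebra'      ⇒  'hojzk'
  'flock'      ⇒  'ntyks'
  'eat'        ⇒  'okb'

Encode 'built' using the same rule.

jestb

The shift depends on letter class: consonant t→b is +8, but vowel o→y is +10. Two shifts are in play — +10 for a/e/i/o/u, +8 for every other letter.
On built: b(cons)+8=j, u(vowel)+10=e, i(vowel)+10=s, l(cons)+8=t, t(cons)+8=b.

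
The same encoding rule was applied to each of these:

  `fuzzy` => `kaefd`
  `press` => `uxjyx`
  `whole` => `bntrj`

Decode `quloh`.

logic

A repeating key of period 2 is used — shifts +5, +6 over and over.
Decoding quloh: q−5=l, u−6=o, l−5=g, o−6=i, h−5=c.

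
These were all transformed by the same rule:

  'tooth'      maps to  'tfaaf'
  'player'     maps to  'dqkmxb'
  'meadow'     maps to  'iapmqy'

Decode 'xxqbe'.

The output letters match the input read backwards, each shifted +12: tooth reversed is htoot. The word is reversed, then every letter is shifted forward by 12.
Decoding xxqbe: shift back: x−12=l, x−12=l, q−12=e, b−12=p, e−12=s → lleps; then reverse → spell.

spell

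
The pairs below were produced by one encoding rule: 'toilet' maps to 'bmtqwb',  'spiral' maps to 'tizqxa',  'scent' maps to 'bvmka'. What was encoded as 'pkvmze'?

Read the word backwards and shift each letter +8.
Undoing it on pkvmze: shift back: p−8=h, k−8=c, v−8=n, m−8=e, z−8=r, e−8=w → hcnerw; then reverse → wrench.

wrench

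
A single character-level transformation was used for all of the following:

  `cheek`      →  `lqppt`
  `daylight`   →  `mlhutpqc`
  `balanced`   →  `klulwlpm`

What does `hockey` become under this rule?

The shift depends on letter class: consonant c→l is +9, but vowel e→p is +11. Vowels shift forward by 11 and consonants shift forward by 9.
On hockey: h(cons)+9=q, o(vowel)+11=z, c(cons)+9=l, k(cons)+9=t, e(vowel)+11=p, y(cons)+9=h.

qzltph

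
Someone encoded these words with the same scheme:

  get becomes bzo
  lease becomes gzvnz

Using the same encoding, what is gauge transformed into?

Compare letters: g→b is +21, e→z is +21, t→o is +21 — a constant shift. This is a Caesar cipher with shift 21.
For gauge: g+21=b, a+21=v, u+21=p, g+21=b, e+21=z.

bvpbz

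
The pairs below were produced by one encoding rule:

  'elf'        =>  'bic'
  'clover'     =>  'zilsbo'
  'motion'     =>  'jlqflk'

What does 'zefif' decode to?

chili

Compare letters: e→b is +23, l→i is +23, f→c is +23 — a constant shift. It's a constant shift of +23 (ROT23).
Undoing it on zefif: z−23=c, e−23=h, f−23=i, i−23=l, f−23=i.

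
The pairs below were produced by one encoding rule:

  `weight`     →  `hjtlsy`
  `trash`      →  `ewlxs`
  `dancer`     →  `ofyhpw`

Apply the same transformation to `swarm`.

dblwx

Shifts by position in weight: pos 0: w→h (+11), pos 1: e→j (+5), pos 2: i→t (+11), pos 3: g→l (+5) — repeating every 2. The shifts repeat in a cycle of length 2: positions 0,1,… shift by +11, +5, then the pattern repeats.
For swarm: s+11=d, w+5=b, a+11=l, r+5=w, m+11=x.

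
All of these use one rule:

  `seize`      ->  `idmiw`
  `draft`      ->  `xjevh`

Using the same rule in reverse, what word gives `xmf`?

The output letters match the input read backwards, each shifted +4: seize reversed is ezies. The word is reversed, then every letter is shifted forward by 4.
Reversing it on xmf: shift back: x−4=t, m−4=i, f−4=b → tib; then reverse → bit.

bit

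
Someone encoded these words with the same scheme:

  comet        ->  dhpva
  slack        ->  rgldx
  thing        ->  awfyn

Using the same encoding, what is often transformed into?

heavy

c(2)→d(3) and o(14)→h(7) fit y≡9x+11 (mod 26); the inverse of 9 mod 26 is 3. Each letter's alphabet position (a=0..z=25) is mapped through 9·x+11 mod 26 — an affine cipher.
For often: o(14)→9·14+11≡7=h; f(5)→9·5+11≡4=e; t(19)→9·19+11≡0=a; e(4)→9·4+11≡21=v; n(13)→9·13+11≡24=y (all mod 26).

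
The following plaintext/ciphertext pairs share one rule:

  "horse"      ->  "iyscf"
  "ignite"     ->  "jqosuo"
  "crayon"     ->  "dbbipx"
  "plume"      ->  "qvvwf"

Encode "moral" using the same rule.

nyskm

Shifts by position in horse: pos 0: h→i (+1), pos 1: o→y (+10), pos 2: r→s (+1), pos 3: s→c (+10) — repeating every 2. A repeating key of period 2 is used — shifts +1, +10 over and over.
Applying it to moral: m+1=n, o+10=y, r+1=s, a+10=k, l+1=m.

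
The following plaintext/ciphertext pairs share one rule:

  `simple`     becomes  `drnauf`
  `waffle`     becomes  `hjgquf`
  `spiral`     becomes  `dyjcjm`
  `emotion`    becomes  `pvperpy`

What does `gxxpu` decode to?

vowel

Shifts by position in simple: pos 0: s→d (+11), pos 1: i→r (+9), pos 2: m→n (+1), pos 3: p→a (+11), pos 4: l→u (+9), pos 5: e→f (+1) — repeating every 3. The shifts repeat in a cycle of length 3: positions 0,1,… shift by +11, +9, +1, then the pattern repeats.
Undoing it on gxxpu: g−11=v, x−9=o, x−1=w, p−11=e, u−9=l.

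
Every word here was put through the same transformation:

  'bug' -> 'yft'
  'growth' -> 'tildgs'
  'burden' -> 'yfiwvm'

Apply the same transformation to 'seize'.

hvrav

Letters are reflected about the middle of the alphabet (position → 25−position): Atbash.
On seize: s↔h, e↔v, i↔r, z↔a, e↔v.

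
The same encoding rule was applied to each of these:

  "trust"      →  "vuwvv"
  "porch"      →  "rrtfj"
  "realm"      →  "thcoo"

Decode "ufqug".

The shifts repeat in a cycle of length 2: positions 0,1,… shift by +2, +3, then the pattern repeats.
Decoding ufqug: u−2=s, f−3=c, q−2=o, u−3=r, g−2=e.

score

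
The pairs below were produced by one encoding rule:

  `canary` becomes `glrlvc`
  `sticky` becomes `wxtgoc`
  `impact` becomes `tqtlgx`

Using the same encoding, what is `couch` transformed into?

The shift depends on letter class: consonant c→g is +4, but vowel a→l is +11. The rule splits by letter class: vowels +11, consonants +4.
On couch: c(cons)+4=g, o(vowel)+11=z, u(vowel)+11=f, c(cons)+4=g, h(cons)+4=l.

gzfgl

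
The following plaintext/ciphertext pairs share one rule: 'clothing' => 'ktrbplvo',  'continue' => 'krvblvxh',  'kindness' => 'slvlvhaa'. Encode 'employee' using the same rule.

The shift depends on letter class: consonant c→k is +8, but vowel o→r is +3. Vowels shift forward by 3 and consonants shift forward by 8.
On employee: e(vowel)+3=h, m(cons)+8=u, p(cons)+8=x, l(cons)+8=t, o(vowel)+3=r, y(cons)+8=g, e(vowel)+3=h, e(vowel)+3=h.

huxtrghh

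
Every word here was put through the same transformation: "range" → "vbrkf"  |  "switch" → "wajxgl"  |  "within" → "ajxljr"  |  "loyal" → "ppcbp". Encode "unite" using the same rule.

The shift depends on letter class: consonant r→v is +4, but vowel a→b is +1. Vowels shift forward by 1 and consonants shift forward by 4.
Applying it to unite: u(vowel)+1=v, n(cons)+4=r, i(vowel)+1=j, t(cons)+4=x, e(vowel)+1=f.

vrjxf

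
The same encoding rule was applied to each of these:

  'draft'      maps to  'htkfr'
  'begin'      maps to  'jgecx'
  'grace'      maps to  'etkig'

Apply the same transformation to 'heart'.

d(3)→h(7) and r(17)→t(19) fit y≡25x+10 (mod 26); the inverse of 25 mod 26 is 25. Treating letters as 0–25, the rule is x ↦ 25x + 10 (mod 26).
Applying it to heart: h(7)→25·7+10≡3=d; e(4)→25·4+10≡6=g; a(0)→25·0+10≡10=k; r(17)→25·17+10≡19=t; t(19)→25·19+10≡17=r (all mod 26).

dgktr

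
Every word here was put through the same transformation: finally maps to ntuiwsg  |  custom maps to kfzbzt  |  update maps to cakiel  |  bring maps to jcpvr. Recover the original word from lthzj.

diary

Shifts by position in finally: pos 0: f→n (+8), pos 1: i→t (+11), pos 2: n→u (+7), pos 3: a→i (+8), pos 4: l→w (+11), pos 5: l→s (+7) — repeating every 3. The shifts repeat in a cycle of length 3: positions 0,1,… shift by +8, +11, +7, then the pattern repeats.
Reversing it on lthzj: l−8=d, t−11=i, h−7=a, z−8=r, j−11=y.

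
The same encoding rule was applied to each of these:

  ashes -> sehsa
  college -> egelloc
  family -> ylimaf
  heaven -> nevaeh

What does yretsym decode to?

The word is simply reversed.
Reversing it on yretsym: then reverse → mystery.

mystery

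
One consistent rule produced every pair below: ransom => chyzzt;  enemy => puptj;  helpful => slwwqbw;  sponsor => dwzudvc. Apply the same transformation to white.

The shifts repeat in a cycle of length 2: positions 0,1,… shift by +11, +7, then the pattern repeats.
For white: w+11=h, h+7=o, i+11=t, t+7=a, e+11=p.

hotap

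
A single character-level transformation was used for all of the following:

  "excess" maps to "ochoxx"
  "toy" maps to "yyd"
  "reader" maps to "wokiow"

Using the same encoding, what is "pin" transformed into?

Two shifts are in play — +10 for a/e/i/o/u, +5 for every other letter.
For pin: p(cons)+5=u, i(vowel)+10=s, n(cons)+5=s.

uss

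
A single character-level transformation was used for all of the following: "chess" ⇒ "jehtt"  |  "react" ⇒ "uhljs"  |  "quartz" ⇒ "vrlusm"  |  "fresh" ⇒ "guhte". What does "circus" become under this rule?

jdujrt

c(2)→j(9) and h(7)→e(4) fit y≡25x+11 (mod 26); the inverse of 25 mod 26 is 25. Each letter's alphabet position (a=0..z=25) is mapped through 25·x+11 mod 26 — an affine cipher.
On circus: c(2)→25·2+11≡9=j; i(8)→25·8+11≡3=d; r(17)→25·17+11≡20=u; c(2)→25·2+11≡9=j; u(20)→25·20+11≡17=r; s(18)→25·18+11≡19=t (all mod 26).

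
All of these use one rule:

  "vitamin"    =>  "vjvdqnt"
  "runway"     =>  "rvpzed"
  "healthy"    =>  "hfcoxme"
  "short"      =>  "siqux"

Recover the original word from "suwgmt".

studio

Letter i (0-indexed) is shifted by i+0, so successive shifts are 0, 1, 2, ….
Undoing it on suwgmt: s−0=s, u−1=t, w−2=u, g−3=d, m−4=i, t−5=o.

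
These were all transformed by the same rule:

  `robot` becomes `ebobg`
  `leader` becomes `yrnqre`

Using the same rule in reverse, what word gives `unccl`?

Compare letters: r→e is +13, o→b is +13, b→o is +13 — a constant shift. Each letter is shifted forward by 13 in the alphabet (a Caesar shift of +13).
Decoding unccl: u−13=h, n−13=a, c−13=p, c−13=p, l−13=y.

happy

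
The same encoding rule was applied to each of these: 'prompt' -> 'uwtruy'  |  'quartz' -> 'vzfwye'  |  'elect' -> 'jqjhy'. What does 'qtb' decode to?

Compare letters: p→u is +5, r→w is +5, o→t is +5 — a constant shift. Each letter is shifted forward by 5 in the alphabet (a Caesar shift of +5).
Decoding qtb: q−5=l, t−5=o, b−5=w.

low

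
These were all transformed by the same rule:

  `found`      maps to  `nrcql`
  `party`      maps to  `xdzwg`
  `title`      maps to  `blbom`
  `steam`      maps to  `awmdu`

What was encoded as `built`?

Shifts by position in found: pos 0: f→n (+8), pos 1: o→r (+3), pos 2: u→c (+8), pos 3: n→q (+3) — repeating every 2. A repeating key of period 2 is used — shifts +8, +3 over and over.
Decoding built: b−8=t, u−3=r, i−8=a, l−3=i, t−8=l.

trail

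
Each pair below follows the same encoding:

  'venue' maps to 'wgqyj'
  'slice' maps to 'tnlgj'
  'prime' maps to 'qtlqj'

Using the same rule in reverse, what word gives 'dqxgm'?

couch

In venue: v→w is +1, e→g is +2, n→q is +3, u→y is +4 — the shift increases by 1 each position. The shift increases by 1 at each position, starting from +1: 1, 2, 3, ….
Undoing it on dqxgm: d−1=c, q−2=o, x−3=u, g−4=c, m−5=h.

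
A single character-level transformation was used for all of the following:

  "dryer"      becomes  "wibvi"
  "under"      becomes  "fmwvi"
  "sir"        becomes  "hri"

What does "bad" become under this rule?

yzw

Each pair mirrors across the alphabet (d↔w, r↔i, y↔b): positions sum to 25. Each letter is replaced by its mirror in the alphabet: a↔z, b↔y, c↔x, and so on (the Atbash cipher).
On bad: b↔y, a↔z, d↔w.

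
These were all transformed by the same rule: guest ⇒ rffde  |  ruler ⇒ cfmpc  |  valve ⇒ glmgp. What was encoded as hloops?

A repeating key of period 3 is used — shifts +11, +11, +1 over and over.
Reversing it on hloops: h−11=w, l−11=a, o−1=n, o−11=d, p−11=e, s−1=r.

wander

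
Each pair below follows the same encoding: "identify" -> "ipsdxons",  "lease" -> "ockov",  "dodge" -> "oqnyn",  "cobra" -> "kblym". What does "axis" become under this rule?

cshk

Two steps: reverse the string, then apply a Caesar shift of +10.
Applying it to axis: reverse → sixa; then shift: s+10=c, i+10=s, x+10=h, a+10=k.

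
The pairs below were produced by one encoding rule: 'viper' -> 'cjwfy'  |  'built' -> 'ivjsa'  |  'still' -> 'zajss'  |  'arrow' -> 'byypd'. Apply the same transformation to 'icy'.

jjf

The shift depends on letter class: consonant v→c is +7, but vowel i→j is +1. The rule splits by letter class: vowels +1, consonants +7.
For icy: i(vowel)+1=j, c(cons)+7=j, y(cons)+7=f.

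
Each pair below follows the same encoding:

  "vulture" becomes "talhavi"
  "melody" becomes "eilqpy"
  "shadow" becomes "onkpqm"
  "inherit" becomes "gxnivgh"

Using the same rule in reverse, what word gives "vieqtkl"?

removal

v(21)→t(19) and u(20)→a(0) fit y≡19x+10 (mod 26); the inverse of 19 mod 26 is 11. Each letter's alphabet position (a=0..z=25) is mapped through 19·x+10 mod 26 — an affine cipher.
Reversing it on vieqtkl: v(21)→11·(21−10)≡17=r; i(8)→11·(8−10)≡4=e; e(4)→11·(4−10)≡12=m; q(16)→11·(16−10)≡14=o; t(19)→11·(19−10)≡21=v; k(10)→11·(10−10)≡0=a; l(11)→11·(11−10)≡11=l (all mod 26).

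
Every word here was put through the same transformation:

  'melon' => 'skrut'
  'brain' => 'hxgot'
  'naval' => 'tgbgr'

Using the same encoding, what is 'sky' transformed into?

Compare letters: m→s is +6, e→k is +6, l→r is +6 — a constant shift. This is a Caesar cipher with shift 6.
For sky: s+6=y, k+6=q, y+6=e.

yqe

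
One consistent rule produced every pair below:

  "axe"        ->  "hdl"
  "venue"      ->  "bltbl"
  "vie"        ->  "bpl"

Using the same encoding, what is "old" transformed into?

The shift depends on letter class: consonant x→d is +6, but vowel a→h is +7. Vowels shift forward by 7 and consonants shift forward by 6.
Applying it to old: o(vowel)+7=v, l(cons)+6=r, d(cons)+6=j.

vrj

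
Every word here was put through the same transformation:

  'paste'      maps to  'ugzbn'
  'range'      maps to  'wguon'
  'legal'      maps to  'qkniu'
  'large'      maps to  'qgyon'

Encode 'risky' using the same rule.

In paste: p→u is +5, a→g is +6, s→z is +7, t→b is +8 — the shift increases by 1 each position. Each letter shifts forward by (position + 5), i.e. 5, 6, 7, … — the shift grows by one for each successive letter.
Applying it to risky: r+5=w, i+6=o, s+7=z, k+8=s, y+9=h.

wozsh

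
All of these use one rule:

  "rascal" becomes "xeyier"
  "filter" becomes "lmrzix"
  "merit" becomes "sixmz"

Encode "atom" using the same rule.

ezss

The shift depends on letter class: consonant r→x is +6, but vowel a→e is +4. The rule splits by letter class: vowels +4, consonants +6.
For atom: a(vowel)+4=e, t(cons)+6=z, o(vowel)+4=s, m(cons)+6=s.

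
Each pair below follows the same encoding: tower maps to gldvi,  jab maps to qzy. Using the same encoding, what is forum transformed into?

ulifn

This is the alphabet-reversal cipher (Atbash): a becomes z, b becomes y, etc.
For forum: f↔u, o↔l, r↔i, u↔f, m↔n.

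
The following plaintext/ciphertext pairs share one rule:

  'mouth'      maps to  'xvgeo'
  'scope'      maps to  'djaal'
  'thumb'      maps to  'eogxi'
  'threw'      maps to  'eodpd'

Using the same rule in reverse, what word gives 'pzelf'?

essay

Shifts by position in mouth: pos 0: m→x (+11), pos 1: o→v (+7), pos 2: u→g (+12), pos 3: t→e (+11), pos 4: h→o (+7) — repeating every 3. A repeating key of period 3 is used — shifts +11, +7, +12 over and over.
Undoing it on pzelf: p−11=e, z−7=s, e−12=s, l−11=a, f−7=y.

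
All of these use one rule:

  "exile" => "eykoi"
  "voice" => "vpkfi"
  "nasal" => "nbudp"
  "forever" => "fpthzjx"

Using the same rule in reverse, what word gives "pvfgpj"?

In exile: e→e is +0, x→y is +1, i→k is +2, l→o is +3 — the shift increases by 1 each position. Each letter shifts forward by its position index (0, 1, 2, …) — the shift grows by one for each successive letter.
Reversing it on pvfgpj: p−0=p, v−1=u, f−2=d, g−3=d, p−4=l, j−5=e.

puddle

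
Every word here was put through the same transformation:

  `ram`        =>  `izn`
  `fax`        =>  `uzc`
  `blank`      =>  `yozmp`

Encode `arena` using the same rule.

Letters are reflected about the middle of the alphabet (position → 25−position): Atbash.
On arena: a↔z, r↔i, e↔v, n↔m, a↔z.

zivmz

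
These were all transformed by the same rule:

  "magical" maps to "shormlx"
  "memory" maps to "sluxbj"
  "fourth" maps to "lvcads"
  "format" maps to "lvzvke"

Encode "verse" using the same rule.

blzbo

In magical: m→s is +6, a→h is +7, g→o is +8, i→r is +9 — the shift increases by 1 each position. The shift increases by 1 at each position, starting from +6: 6, 7, 8, ….
On verse: v+6=b, e+7=l, r+8=z, s+9=b, e+10=o.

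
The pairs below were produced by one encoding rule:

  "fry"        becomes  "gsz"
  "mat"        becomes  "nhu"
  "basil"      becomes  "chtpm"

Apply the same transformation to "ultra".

Vowels shift forward by 7 and consonants shift forward by 1.
For ultra: u(vowel)+7=b, l(cons)+1=m, t(cons)+1=u, r(cons)+1=s, a(vowel)+7=h.

bmush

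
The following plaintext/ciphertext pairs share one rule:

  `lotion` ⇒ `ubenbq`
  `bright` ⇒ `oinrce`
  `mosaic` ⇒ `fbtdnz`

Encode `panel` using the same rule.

l(11)→u(20) and o(14)→b(1) fit y≡11x+3 (mod 26); the inverse of 11 mod 26 is 19. Treating letters as 0–25, the rule is x ↦ 11x + 3 (mod 26).
Applying it to panel: p(15)→11·15+3≡12=m; a(0)→11·0+3≡3=d; n(13)→11·13+3≡16=q; e(4)→11·4+3≡21=v; l(11)→11·11+3≡20=u (all mod 26).

mdqvu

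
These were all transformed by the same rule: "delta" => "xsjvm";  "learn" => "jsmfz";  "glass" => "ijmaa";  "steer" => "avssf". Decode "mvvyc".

attic

Treating letters as 0–25, the rule is x ↦ 21x + 12 (mod 26).
Undoing it on mvvyc: m(12)→5·(12−12)≡0=a; v(21)→5·(21−12)≡19=t; v(21)→5·(21−12)≡19=t; y(24)→5·(24−12)≡8=i; c(2)→5·(2−12)≡2=c (all mod 26).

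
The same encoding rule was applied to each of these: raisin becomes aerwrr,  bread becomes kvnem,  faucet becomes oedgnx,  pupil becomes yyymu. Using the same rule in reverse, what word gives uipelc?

legacy

Shifts by position in raisin: pos 0: r→a (+9), pos 1: a→e (+4), pos 2: i→r (+9), pos 3: s→w (+4) — repeating every 2. A repeating key of period 2 is used — shifts +9, +4 over and over.
Decoding uipelc: u−9=l, i−4=e, p−9=g, e−4=a, l−9=c, c−4=y.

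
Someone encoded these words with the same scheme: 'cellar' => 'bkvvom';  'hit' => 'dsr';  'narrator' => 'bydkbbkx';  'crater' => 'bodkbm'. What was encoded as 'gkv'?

The output letters match the input read backwards, each shifted +10: cellar reversed is rallec. Two steps: reverse the string, then apply a Caesar shift of +10.
Undoing it on gkv: shift back: g−10=w, k−10=a, v−10=l → wal; then reverse → law.

law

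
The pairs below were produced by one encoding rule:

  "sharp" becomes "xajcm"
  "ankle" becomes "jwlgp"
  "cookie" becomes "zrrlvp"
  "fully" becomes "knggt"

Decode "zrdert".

cowboy

Each letter's alphabet position (a=0..z=25) is mapped through 21·x+9 mod 26 — an affine cipher.
Decoding zrdert: z(25)→5·(25−9)≡2=c; r(17)→5·(17−9)≡14=o; d(3)→5·(3−9)≡22=w; e(4)→5·(4−9)≡1=b; r(17)→5·(17−9)≡14=o; t(19)→5·(19−9)≡24=y (all mod 26).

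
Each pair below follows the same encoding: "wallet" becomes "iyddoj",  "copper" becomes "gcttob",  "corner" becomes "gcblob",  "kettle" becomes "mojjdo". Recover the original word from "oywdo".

This is an affine cipher: with a=0,…,z=25, each position x becomes (17x+24) mod 26.
Reversing it on oywdo: o(14)→23·(14−24)≡4=e; y(24)→23·(24−24)≡0=a; w(22)→23·(22−24)≡6=g; d(3)→23·(3−24)≡11=l; o(14)→23·(14−24)≡4=e (all mod 26).

eagle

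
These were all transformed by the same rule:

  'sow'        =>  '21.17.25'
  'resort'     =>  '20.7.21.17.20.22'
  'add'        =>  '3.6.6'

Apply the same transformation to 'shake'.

s is letter #19 and maps to 21: an offset of 2. Each letter is replaced by its alphabet position (a=1..z=26) + 2.
Applying it to shake: s=19→21, h=8→10, a=1→3, k=11→13, e=5→7.

21.10.3.13.7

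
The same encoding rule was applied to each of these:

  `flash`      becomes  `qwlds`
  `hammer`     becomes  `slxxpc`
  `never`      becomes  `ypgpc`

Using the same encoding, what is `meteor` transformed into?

xpepzc

This is a Caesar cipher with shift 11.
Applying it to meteor: m+11=x, e+11=p, t+11=e, e+11=p, o+11=z, r+11=c.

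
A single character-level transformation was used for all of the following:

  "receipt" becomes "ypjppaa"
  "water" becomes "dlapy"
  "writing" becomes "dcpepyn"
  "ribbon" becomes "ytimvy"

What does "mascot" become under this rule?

It's a Vigenère-style cipher with numeric key [7,11]: position i shifts by key[i mod 2].
For mascot: m+7=t, a+11=l, s+7=z, c+11=n, o+7=v, t+11=e.

tlznve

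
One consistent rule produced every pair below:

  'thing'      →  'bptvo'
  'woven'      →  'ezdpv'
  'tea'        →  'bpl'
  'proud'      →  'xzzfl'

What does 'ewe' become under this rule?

pep

The rule splits by letter class: vowels +11, consonants +8.
On ewe: e(vowel)+11=p, w(cons)+8=e, e(vowel)+11=p.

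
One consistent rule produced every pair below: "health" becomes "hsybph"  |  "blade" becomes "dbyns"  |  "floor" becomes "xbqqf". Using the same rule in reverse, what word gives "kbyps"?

slate

h(7)→h(7) and e(4)→s(18) fit y≡5x+24 (mod 26); the inverse of 5 mod 26 is 21. This is an affine cipher: with a=0,…,z=25, each position x becomes (5x+24) mod 26.
Reversing it on kbyps: k(10)→21·(10−24)≡18=s; b(1)→21·(1−24)≡11=l; y(24)→21·(24−24)≡0=a; p(15)→21·(15−24)≡19=t; s(18)→21·(18−24)≡4=e (all mod 26).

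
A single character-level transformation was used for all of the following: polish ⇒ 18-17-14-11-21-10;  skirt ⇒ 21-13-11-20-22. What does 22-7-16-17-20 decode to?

tenor

Letters become their 1-based position plus 2 (so a→3, b→4, …).
Reversing it on 22-7-16-17-20: 22→(22−2)÷1=20=t, 7→(7−2)÷1=5=e, 16→(16−2)÷1=14=n, 17→(17−2)÷1=15=o, 20→(20−2)÷1=18=r.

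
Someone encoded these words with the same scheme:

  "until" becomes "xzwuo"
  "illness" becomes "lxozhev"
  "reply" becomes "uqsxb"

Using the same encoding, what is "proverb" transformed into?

sdrhhde

Shifts by position in until: pos 0: u→x (+3), pos 1: n→z (+12), pos 2: t→w (+3), pos 3: i→u (+12) — repeating every 2. It's a Vigenère-style cipher with numeric key [3,12]: position i shifts by key[i mod 2].
For proverb: p+3=s, r+12=d, o+3=r, v+12=h, e+3=h, r+12=d, b+3=e.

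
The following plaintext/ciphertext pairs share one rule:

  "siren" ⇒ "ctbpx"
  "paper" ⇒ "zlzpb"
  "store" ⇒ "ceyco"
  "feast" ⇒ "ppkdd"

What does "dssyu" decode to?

think

The shifts repeat in a cycle of length 2: positions 0,1,… shift by +10, +11, then the pattern repeats.
Undoing it on dssyu: d−10=t, s−11=h, s−10=i, y−11=n, u−10=k.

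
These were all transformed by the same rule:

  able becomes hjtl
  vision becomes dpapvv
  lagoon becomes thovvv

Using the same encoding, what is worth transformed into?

evzbp

The shift depends on letter class: consonant b→j is +8, but vowel a→h is +7. The rule splits by letter class: vowels +7, consonants +8.
On worth: w(cons)+8=e, o(vowel)+7=v, r(cons)+8=z, t(cons)+8=b, h(cons)+8=p.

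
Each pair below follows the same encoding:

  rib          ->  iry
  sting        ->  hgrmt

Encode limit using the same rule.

Each pair mirrors across the alphabet (r↔i, i↔r, b↔y): positions sum to 25. Each letter is replaced by its mirror in the alphabet: a↔z, b↔y, c↔x, and so on (the Atbash cipher).
For limit: l↔o, i↔r, m↔n, i↔r, t↔g.

ornrg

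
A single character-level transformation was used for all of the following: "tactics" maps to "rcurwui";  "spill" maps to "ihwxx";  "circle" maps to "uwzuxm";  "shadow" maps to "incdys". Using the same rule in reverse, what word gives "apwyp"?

union

t(19)→r(17) and a(0)→c(2) fit y≡9x+2 (mod 26); the inverse of 9 mod 26 is 3. Treating letters as 0–25, the rule is x ↦ 9x + 2 (mod 26).
Undoing it on apwyp: a(0)→3·(0−2)≡20=u; p(15)→3·(15−2)≡13=n; w(22)→3·(22−2)≡8=i; y(24)→3·(24−2)≡14=o; p(15)→3·(15−2)≡13=n (all mod 26).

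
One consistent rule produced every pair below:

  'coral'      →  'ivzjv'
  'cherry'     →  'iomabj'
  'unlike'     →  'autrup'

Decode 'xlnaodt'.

refresh

In coral: c→i is +6, o→v is +7, r→z is +8, a→j is +9 — the shift increases by 1 each position. The shift increases by 1 at each position, starting from +6: 6, 7, 8, ….
Undoing it on xlnaodt: x−6=r, l−7=e, n−8=f, a−9=r, o−10=e, d−11=s, t−12=h.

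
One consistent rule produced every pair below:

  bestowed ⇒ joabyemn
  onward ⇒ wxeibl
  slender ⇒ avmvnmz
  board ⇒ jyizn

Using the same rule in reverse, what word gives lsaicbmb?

It's a Vigenère-style cipher with numeric key [8,10,8]: position i shifts by key[i mod 3].
Undoing it on lsaicbmb: l−8=d, s−10=i, a−8=s, i−8=a, c−10=s, b−8=t, m−8=e, b−10=r.

disaster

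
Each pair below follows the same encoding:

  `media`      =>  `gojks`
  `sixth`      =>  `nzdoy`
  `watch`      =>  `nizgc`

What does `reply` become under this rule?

The output letters match the input read backwards, each shifted +6: media reversed is aidem. Read the word backwards and shift each letter +6.
On reply: reverse → ylper; then shift: y+6=e, l+6=r, p+6=v, e+6=k, r+6=x.

ervkx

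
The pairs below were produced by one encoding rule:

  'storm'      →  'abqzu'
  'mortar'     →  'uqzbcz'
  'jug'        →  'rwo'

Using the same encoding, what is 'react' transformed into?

The shift depends on letter class: consonant s→a is +8, but vowel o→q is +2. Vowels shift forward by 2 and consonants shift forward by 8.
For react: r(cons)+8=z, e(vowel)+2=g, a(vowel)+2=c, c(cons)+8=k, t(cons)+8=b.

zgckb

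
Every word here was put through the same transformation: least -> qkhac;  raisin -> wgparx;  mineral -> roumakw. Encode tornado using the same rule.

Each letter shifts forward by (position + 5), i.e. 5, 6, 7, … — the shift grows by one for each successive letter.
For tornado: t+5=y, o+6=u, r+7=y, n+8=v, a+9=j, d+10=n, o+11=z.

yuyvjnz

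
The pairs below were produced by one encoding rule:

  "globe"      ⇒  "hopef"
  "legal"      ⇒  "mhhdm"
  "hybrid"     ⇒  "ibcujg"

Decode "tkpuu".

short

Shifts by position in globe: pos 0: g→h (+1), pos 1: l→o (+3), pos 2: o→p (+1), pos 3: b→e (+3) — repeating every 2. A repeating key of period 2 is used — shifts +1, +3 over and over.
Decoding tkpuu: t−1=s, k−3=h, p−1=o, u−3=r, u−1=t.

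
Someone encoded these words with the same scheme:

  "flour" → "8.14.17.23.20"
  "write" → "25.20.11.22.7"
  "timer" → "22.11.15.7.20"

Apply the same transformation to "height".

f is letter #6 and maps to 8: an offset of 2. Each letter is replaced by its alphabet position (a=1..z=26) + 2.
Applying it to height: h=8→10, e=5→7, i=9→11, g=7→9, h=8→10, t=20→22.

10.7.11.9.10.22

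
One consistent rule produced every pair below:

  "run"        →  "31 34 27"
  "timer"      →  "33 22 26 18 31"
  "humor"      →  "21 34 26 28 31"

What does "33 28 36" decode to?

tow

r is letter #18 and maps to 31: an offset of 13. Letters become their 1-based position plus 13 (so a→14, b→15, …).
Undoing it on 33 28 36: 33→(33−13)÷1=20=t, 28→(28−13)÷1=15=o, 36→(36−13)÷1=23=w.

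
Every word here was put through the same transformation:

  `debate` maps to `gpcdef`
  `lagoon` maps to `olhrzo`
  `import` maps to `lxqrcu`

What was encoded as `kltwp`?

A repeating key of period 3 is used — shifts +3, +11, +1 over and over.
Undoing it on kltwp: k−3=h, l−11=a, t−1=s, w−3=t, p−11=e.

haste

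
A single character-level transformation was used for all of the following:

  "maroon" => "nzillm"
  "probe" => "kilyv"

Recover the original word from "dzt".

Each pair mirrors across the alphabet (m↔n, a↔z, r↔i): positions sum to 25. This is the alphabet-reversal cipher (Atbash): a becomes z, b becomes y, etc.
Undoing it on dzt: d↔w, z↔a, t↔g.

wag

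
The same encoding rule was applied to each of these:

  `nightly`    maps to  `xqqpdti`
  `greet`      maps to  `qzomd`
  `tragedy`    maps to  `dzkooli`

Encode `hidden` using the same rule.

rqnlov

The shifts repeat in a cycle of length 2: positions 0,1,… shift by +10, +8, then the pattern repeats.
Applying it to hidden: h+10=r, i+8=q, d+10=n, d+8=l, e+10=o, n+8=v.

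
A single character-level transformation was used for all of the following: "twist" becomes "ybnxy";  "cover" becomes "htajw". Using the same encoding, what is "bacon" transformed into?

gfhts

It's a constant shift of +5 (ROT5).
On bacon: b+5=g, a+5=f, c+5=h, o+5=t, n+5=s.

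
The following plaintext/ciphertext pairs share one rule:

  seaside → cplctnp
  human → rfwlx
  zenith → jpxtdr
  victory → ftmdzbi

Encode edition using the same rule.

The shift depends on letter class: consonant s→c is +10, but vowel e→p is +11. The rule splits by letter class: vowels +11, consonants +10.
On edition: e(vowel)+11=p, d(cons)+10=n, i(vowel)+11=t, t(cons)+10=d, i(vowel)+11=t, o(vowel)+11=z, n(cons)+10=x.

pntdtzx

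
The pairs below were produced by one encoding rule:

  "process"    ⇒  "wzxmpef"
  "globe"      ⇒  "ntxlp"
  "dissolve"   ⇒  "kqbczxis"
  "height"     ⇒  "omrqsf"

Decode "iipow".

The shift increases by 1 at each position, starting from +7: 7, 8, 9, ….
Reversing it on iipow: i−7=b, i−8=a, p−9=g, o−10=e, w−11=l.

bagel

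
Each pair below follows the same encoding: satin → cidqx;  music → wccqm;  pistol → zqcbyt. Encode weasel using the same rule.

It's a Vigenère-style cipher with numeric key [10,8]: position i shifts by key[i mod 2].
Applying it to weasel: w+10=g, e+8=m, a+10=k, s+8=a, e+10=o, l+8=t.

gmkaot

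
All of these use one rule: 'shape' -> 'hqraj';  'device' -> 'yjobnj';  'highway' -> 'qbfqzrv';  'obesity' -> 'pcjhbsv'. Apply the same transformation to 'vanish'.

s(18)→h(7) and h(7)→q(16) fit y≡11x+17 (mod 26); the inverse of 11 mod 26 is 19. Each letter's alphabet position (a=0..z=25) is mapped through 11·x+17 mod 26 — an affine cipher.
Applying it to vanish: v(21)→11·21+17≡14=o; a(0)→11·0+17≡17=r; n(13)→11·13+17≡4=e; i(8)→11·8+17≡1=b; s(18)→11·18+17≡7=h; h(7)→11·7+17≡16=q (all mod 26).

orebhq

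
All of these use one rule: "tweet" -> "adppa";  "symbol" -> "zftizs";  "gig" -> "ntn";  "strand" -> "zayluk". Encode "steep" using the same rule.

zappw

The shift depends on letter class: consonant t→a is +7, but vowel e→p is +11. Vowels shift forward by 11 and consonants shift forward by 7.
For steep: s(cons)+7=z, t(cons)+7=a, e(vowel)+11=p, e(vowel)+11=p, p(cons)+7=w.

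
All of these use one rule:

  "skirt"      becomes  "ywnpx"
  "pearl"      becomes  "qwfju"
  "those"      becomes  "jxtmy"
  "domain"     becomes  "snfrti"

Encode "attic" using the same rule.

The output letters match the input read backwards, each shifted +5: skirt reversed is triks. Read the word backwards and shift each letter +5.
For attic: reverse → citta; then shift: c+5=h, i+5=n, t+5=y, t+5=y, a+5=f.

hnyyf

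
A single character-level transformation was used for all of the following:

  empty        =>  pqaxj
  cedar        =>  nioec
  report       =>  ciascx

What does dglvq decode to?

scarf

The shifts repeat in a cycle of length 2: positions 0,1,… shift by +11, +4, then the pattern repeats.
Decoding dglvq: d−11=s, g−4=c, l−11=a, v−4=r, q−11=f.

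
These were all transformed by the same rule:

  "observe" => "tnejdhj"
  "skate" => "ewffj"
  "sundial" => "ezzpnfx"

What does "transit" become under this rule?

fdfzenf

The shift depends on letter class: consonant b→n is +12, but vowel o→t is +5. Vowels shift forward by 5 and consonants shift forward by 12.
On transit: t(cons)+12=f, r(cons)+12=d, a(vowel)+5=f, n(cons)+12=z, s(cons)+12=e, i(vowel)+5=n, t(cons)+12=f.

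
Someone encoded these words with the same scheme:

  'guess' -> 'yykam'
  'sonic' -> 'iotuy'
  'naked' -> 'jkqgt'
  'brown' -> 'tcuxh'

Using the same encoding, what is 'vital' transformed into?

The output letters match the input read backwards, each shifted +6: guess reversed is sseug. Two steps: reverse the string, then apply a Caesar shift of +6.
Applying it to vital: reverse → lativ; then shift: l+6=r, a+6=g, t+6=z, i+6=o, v+6=b.

rgzob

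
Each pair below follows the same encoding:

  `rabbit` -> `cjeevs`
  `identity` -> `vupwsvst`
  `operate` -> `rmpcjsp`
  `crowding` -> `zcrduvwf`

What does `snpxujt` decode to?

tuesday

r(17)→c(2) and a(0)→j(9) fit y≡21x+9 (mod 26); the inverse of 21 mod 26 is 5. Each letter's alphabet position (a=0..z=25) is mapped through 21·x+9 mod 26 — an affine cipher.
Reversing it on snpxujt: s(18)→5·(18−9)≡19=t; n(13)→5·(13−9)≡20=u; p(15)→5·(15−9)≡4=e; x(23)→5·(23−9)≡18=s; u(20)→5·(20−9)≡3=d; j(9)→5·(9−9)≡0=a; t(19)→5·(19−9)≡24=y (all mod 26).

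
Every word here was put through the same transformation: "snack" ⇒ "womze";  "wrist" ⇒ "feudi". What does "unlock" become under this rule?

Two steps: reverse the string, then apply a Caesar shift of +12.
On unlock: reverse → kcolnu; then shift: k+12=w, c+12=o, o+12=a, l+12=x, n+12=z, u+12=g.

woaxzg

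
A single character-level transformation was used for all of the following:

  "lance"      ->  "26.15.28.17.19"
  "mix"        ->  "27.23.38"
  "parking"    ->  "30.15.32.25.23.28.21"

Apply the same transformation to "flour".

Letters become their 1-based position plus 14 (so a→15, b→16, …).
Applying it to flour: f=6→20, l=12→26, o=15→29, u=21→35, r=18→32.

20.26.29.35.32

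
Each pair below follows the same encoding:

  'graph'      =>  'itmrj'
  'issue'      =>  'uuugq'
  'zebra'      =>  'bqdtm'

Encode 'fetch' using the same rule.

The shift depends on letter class: consonant g→i is +2, but vowel a→m is +12. Vowels shift forward by 12 and consonants shift forward by 2.
For fetch: f(cons)+2=h, e(vowel)+12=q, t(cons)+2=v, c(cons)+2=e, h(cons)+2=j.

hqvej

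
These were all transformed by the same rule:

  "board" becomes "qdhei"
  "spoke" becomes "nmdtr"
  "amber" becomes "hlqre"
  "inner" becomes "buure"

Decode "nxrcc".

b(1)→q(16) and o(14)→d(3) fit y≡9x+7 (mod 26); the inverse of 9 mod 26 is 3. Treating letters as 0–25, the rule is x ↦ 9x + 7 (mod 26).
Undoing it on nxrcc: n(13)→3·(13−7)≡18=s; x(23)→3·(23−7)≡22=w; r(17)→3·(17−7)≡4=e; c(2)→3·(2−7)≡11=l; c(2)→3·(2−7)≡11=l (all mod 26).

swell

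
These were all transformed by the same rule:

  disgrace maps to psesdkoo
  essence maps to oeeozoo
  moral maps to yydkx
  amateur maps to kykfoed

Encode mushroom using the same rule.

yeetdyyy

The shift depends on letter class: consonant d→p is +12, but vowel i→s is +10. Two shifts are in play — +10 for a/e/i/o/u, +12 for every other letter.
On mushroom: m(cons)+12=y, u(vowel)+10=e, s(cons)+12=e, h(cons)+12=t, r(cons)+12=d, o(vowel)+10=y, o(vowel)+10=y, m(cons)+12=y.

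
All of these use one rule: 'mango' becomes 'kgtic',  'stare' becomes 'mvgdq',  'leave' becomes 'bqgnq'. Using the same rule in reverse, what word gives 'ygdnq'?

carve

m(12)→k(10) and a(0)→g(6) fit y≡9x+6 (mod 26); the inverse of 9 mod 26 is 3. Each letter's alphabet position (a=0..z=25) is mapped through 9·x+6 mod 26 — an affine cipher.
Undoing it on ygdnq: y(24)→3·(24−6)≡2=c; g(6)→3·(6−6)≡0=a; d(3)→3·(3−6)≡17=r; n(13)→3·(13−6)≡21=v; q(16)→3·(16−6)≡4=e (all mod 26).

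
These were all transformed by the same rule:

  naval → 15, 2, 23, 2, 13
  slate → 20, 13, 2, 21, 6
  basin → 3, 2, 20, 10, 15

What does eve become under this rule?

6, 23, 6

n is letter #14 and maps to 15: an offset of 1. Letters become their 1-based position plus 1 (so a→2, b→3, …).
Applying it to eve: e=5→6, v=22→23, e=5→6.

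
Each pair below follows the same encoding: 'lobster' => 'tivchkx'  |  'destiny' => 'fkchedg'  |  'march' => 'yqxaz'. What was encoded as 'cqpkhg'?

safety

l(11)→t(19) and o(14)→i(8) fit y≡5x+16 (mod 26); the inverse of 5 mod 26 is 21. Treating letters as 0–25, the rule is x ↦ 5x + 16 (mod 26).
Decoding cqpkhg: c(2)→21·(2−16)≡18=s; q(16)→21·(16−16)≡0=a; p(15)→21·(15−16)≡5=f; k(10)→21·(10−16)≡4=e; h(7)→21·(7−16)≡19=t; g(6)→21·(6−16)≡24=y (all mod 26).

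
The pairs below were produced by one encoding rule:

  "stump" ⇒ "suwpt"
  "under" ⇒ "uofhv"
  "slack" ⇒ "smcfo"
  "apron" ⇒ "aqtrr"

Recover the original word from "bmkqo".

In stump: s→s is +0, t→u is +1, u→w is +2, m→p is +3 — the shift increases by 1 each position. Each letter shifts forward by its position index (0, 1, 2, …) — the shift grows by one for each successive letter.
Reversing it on bmkqo: b−0=b, m−1=l, k−2=i, q−3=n, o−4=k.

blink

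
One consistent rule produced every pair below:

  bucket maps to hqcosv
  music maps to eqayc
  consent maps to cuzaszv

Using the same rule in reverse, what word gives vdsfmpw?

Each letter's alphabet position (a=0..z=25) is mapped through 21·x+12 mod 26 — an affine cipher.
Reversing it on vdsfmpw: v(21)→5·(21−12)≡19=t; d(3)→5·(3−12)≡7=h; s(18)→5·(18−12)≡4=e; f(5)→5·(5−12)≡17=r; m(12)→5·(12−12)≡0=a; p(15)→5·(15−12)≡15=p; w(22)→5·(22−12)≡24=y (all mod 26).

therapy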